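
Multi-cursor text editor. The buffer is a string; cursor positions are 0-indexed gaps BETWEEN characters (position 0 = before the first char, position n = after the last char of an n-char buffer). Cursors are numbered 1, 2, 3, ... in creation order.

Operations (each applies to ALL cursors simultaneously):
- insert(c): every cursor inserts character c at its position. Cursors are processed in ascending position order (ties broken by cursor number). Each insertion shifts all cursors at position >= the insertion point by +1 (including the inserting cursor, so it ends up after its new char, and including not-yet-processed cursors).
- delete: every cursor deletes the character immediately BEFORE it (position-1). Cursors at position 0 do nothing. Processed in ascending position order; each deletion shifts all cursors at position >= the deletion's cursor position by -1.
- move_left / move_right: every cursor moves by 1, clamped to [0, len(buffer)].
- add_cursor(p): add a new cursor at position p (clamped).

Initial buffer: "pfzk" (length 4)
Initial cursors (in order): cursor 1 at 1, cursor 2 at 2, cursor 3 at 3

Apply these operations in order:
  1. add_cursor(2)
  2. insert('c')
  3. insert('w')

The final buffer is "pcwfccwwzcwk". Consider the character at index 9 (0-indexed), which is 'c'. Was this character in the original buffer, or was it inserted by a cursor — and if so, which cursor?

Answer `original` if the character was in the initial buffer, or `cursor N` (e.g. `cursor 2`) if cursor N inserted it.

After op 1 (add_cursor(2)): buffer="pfzk" (len 4), cursors c1@1 c2@2 c4@2 c3@3, authorship ....
After op 2 (insert('c')): buffer="pcfcczck" (len 8), cursors c1@2 c2@5 c4@5 c3@7, authorship .1.24.3.
After op 3 (insert('w')): buffer="pcwfccwwzcwk" (len 12), cursors c1@3 c2@8 c4@8 c3@11, authorship .11.2424.33.
Authorship (.=original, N=cursor N): . 1 1 . 2 4 2 4 . 3 3 .
Index 9: author = 3

Answer: cursor 3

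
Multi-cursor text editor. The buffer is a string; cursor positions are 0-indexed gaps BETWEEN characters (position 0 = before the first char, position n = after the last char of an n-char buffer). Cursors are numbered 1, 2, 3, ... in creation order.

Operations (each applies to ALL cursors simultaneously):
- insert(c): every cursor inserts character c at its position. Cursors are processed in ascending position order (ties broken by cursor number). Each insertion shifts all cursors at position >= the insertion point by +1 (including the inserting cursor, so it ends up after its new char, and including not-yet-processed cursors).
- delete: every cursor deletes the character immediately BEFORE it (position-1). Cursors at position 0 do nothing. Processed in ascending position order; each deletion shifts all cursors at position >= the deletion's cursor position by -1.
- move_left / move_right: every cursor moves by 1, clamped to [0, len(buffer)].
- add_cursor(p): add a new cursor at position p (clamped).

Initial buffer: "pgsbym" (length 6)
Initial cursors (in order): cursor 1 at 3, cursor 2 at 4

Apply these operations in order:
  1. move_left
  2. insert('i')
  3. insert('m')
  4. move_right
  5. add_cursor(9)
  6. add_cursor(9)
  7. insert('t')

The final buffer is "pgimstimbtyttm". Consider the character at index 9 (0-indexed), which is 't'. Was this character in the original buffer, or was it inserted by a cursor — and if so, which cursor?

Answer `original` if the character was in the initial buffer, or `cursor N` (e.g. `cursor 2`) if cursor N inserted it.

After op 1 (move_left): buffer="pgsbym" (len 6), cursors c1@2 c2@3, authorship ......
After op 2 (insert('i')): buffer="pgisibym" (len 8), cursors c1@3 c2@5, authorship ..1.2...
After op 3 (insert('m')): buffer="pgimsimbym" (len 10), cursors c1@4 c2@7, authorship ..11.22...
After op 4 (move_right): buffer="pgimsimbym" (len 10), cursors c1@5 c2@8, authorship ..11.22...
After op 5 (add_cursor(9)): buffer="pgimsimbym" (len 10), cursors c1@5 c2@8 c3@9, authorship ..11.22...
After op 6 (add_cursor(9)): buffer="pgimsimbym" (len 10), cursors c1@5 c2@8 c3@9 c4@9, authorship ..11.22...
After op 7 (insert('t')): buffer="pgimstimbtyttm" (len 14), cursors c1@6 c2@10 c3@13 c4@13, authorship ..11.122.2.34.
Authorship (.=original, N=cursor N): . . 1 1 . 1 2 2 . 2 . 3 4 .
Index 9: author = 2

Answer: cursor 2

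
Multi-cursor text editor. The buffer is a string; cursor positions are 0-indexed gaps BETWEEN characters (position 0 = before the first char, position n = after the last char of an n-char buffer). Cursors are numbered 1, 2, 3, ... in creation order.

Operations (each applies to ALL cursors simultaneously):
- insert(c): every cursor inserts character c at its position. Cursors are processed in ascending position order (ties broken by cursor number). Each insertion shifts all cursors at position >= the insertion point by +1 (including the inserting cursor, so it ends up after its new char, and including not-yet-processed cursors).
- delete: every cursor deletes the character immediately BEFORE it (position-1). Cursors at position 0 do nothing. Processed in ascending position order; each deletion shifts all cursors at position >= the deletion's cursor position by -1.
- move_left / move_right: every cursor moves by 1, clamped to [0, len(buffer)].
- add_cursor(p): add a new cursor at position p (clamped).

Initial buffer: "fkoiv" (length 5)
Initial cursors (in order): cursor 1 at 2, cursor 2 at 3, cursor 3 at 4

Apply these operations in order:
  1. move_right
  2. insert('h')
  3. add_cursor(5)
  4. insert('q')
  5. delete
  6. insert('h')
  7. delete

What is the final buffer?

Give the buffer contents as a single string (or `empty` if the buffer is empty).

Answer: fkohihvh

Derivation:
After op 1 (move_right): buffer="fkoiv" (len 5), cursors c1@3 c2@4 c3@5, authorship .....
After op 2 (insert('h')): buffer="fkohihvh" (len 8), cursors c1@4 c2@6 c3@8, authorship ...1.2.3
After op 3 (add_cursor(5)): buffer="fkohihvh" (len 8), cursors c1@4 c4@5 c2@6 c3@8, authorship ...1.2.3
After op 4 (insert('q')): buffer="fkohqiqhqvhq" (len 12), cursors c1@5 c4@7 c2@9 c3@12, authorship ...11.422.33
After op 5 (delete): buffer="fkohihvh" (len 8), cursors c1@4 c4@5 c2@6 c3@8, authorship ...1.2.3
After op 6 (insert('h')): buffer="fkohhihhhvhh" (len 12), cursors c1@5 c4@7 c2@9 c3@12, authorship ...11.422.33
After op 7 (delete): buffer="fkohihvh" (len 8), cursors c1@4 c4@5 c2@6 c3@8, authorship ...1.2.3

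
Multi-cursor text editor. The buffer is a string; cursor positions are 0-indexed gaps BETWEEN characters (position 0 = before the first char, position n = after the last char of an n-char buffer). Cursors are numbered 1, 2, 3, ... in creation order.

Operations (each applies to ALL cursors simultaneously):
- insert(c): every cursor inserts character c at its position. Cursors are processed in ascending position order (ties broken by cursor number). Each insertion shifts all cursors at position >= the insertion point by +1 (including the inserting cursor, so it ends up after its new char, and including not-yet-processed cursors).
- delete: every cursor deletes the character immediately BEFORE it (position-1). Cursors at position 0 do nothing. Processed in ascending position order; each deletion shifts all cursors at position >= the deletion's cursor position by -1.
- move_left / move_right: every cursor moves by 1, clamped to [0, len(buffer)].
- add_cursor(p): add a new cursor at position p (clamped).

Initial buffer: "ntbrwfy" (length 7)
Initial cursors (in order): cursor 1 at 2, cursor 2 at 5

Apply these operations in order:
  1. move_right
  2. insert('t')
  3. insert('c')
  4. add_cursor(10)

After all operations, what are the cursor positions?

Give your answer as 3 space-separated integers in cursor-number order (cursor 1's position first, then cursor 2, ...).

Answer: 5 10 10

Derivation:
After op 1 (move_right): buffer="ntbrwfy" (len 7), cursors c1@3 c2@6, authorship .......
After op 2 (insert('t')): buffer="ntbtrwfty" (len 9), cursors c1@4 c2@8, authorship ...1...2.
After op 3 (insert('c')): buffer="ntbtcrwftcy" (len 11), cursors c1@5 c2@10, authorship ...11...22.
After op 4 (add_cursor(10)): buffer="ntbtcrwftcy" (len 11), cursors c1@5 c2@10 c3@10, authorship ...11...22.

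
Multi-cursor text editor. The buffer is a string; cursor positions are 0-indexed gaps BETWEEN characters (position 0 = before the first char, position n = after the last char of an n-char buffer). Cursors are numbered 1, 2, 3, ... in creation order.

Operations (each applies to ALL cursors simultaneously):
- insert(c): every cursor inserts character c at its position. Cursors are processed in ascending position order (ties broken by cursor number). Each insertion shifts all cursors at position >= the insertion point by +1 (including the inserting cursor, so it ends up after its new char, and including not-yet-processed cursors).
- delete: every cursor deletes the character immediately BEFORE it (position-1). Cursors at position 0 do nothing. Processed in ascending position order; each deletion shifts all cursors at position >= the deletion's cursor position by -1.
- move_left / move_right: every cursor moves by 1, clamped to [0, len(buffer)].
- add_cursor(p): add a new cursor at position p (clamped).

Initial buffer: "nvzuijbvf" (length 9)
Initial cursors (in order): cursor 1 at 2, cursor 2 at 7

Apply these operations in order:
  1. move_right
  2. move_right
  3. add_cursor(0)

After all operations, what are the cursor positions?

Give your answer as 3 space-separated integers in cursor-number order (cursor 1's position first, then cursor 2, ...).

After op 1 (move_right): buffer="nvzuijbvf" (len 9), cursors c1@3 c2@8, authorship .........
After op 2 (move_right): buffer="nvzuijbvf" (len 9), cursors c1@4 c2@9, authorship .........
After op 3 (add_cursor(0)): buffer="nvzuijbvf" (len 9), cursors c3@0 c1@4 c2@9, authorship .........

Answer: 4 9 0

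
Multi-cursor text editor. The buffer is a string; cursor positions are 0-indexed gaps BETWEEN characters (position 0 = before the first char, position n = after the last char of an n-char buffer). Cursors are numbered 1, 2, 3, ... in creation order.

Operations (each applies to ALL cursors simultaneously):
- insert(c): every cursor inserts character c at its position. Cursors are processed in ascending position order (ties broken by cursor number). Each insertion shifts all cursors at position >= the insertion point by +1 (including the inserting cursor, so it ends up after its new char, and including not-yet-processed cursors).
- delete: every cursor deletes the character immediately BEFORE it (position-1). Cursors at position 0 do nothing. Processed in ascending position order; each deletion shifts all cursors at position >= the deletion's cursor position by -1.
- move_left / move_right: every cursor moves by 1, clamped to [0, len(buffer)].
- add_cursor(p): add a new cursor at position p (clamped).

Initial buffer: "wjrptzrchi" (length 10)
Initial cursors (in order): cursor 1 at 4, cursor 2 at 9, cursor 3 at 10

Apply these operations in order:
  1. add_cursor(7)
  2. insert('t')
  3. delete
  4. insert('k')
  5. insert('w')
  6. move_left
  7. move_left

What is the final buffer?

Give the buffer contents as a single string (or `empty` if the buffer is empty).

Answer: wjrpkwtzrkwchkwikw

Derivation:
After op 1 (add_cursor(7)): buffer="wjrptzrchi" (len 10), cursors c1@4 c4@7 c2@9 c3@10, authorship ..........
After op 2 (insert('t')): buffer="wjrpttzrtchtit" (len 14), cursors c1@5 c4@9 c2@12 c3@14, authorship ....1...4..2.3
After op 3 (delete): buffer="wjrptzrchi" (len 10), cursors c1@4 c4@7 c2@9 c3@10, authorship ..........
After op 4 (insert('k')): buffer="wjrpktzrkchkik" (len 14), cursors c1@5 c4@9 c2@12 c3@14, authorship ....1...4..2.3
After op 5 (insert('w')): buffer="wjrpkwtzrkwchkwikw" (len 18), cursors c1@6 c4@11 c2@15 c3@18, authorship ....11...44..22.33
After op 6 (move_left): buffer="wjrpkwtzrkwchkwikw" (len 18), cursors c1@5 c4@10 c2@14 c3@17, authorship ....11...44..22.33
After op 7 (move_left): buffer="wjrpkwtzrkwchkwikw" (len 18), cursors c1@4 c4@9 c2@13 c3@16, authorship ....11...44..22.33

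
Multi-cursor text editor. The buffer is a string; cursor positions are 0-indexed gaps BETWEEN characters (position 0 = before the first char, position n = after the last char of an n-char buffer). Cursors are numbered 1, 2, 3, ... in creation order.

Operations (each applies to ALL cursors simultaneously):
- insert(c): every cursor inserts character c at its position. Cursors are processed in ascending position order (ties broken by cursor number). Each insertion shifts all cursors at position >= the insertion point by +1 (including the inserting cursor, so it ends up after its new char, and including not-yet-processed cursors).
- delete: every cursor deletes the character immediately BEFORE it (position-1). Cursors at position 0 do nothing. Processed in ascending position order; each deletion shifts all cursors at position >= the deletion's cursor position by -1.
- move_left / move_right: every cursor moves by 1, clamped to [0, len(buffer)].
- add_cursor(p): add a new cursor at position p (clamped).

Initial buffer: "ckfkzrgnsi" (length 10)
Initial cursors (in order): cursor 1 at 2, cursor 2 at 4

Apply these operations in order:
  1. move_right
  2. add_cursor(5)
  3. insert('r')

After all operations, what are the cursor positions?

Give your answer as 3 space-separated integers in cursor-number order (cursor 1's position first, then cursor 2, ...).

After op 1 (move_right): buffer="ckfkzrgnsi" (len 10), cursors c1@3 c2@5, authorship ..........
After op 2 (add_cursor(5)): buffer="ckfkzrgnsi" (len 10), cursors c1@3 c2@5 c3@5, authorship ..........
After op 3 (insert('r')): buffer="ckfrkzrrrgnsi" (len 13), cursors c1@4 c2@8 c3@8, authorship ...1..23.....

Answer: 4 8 8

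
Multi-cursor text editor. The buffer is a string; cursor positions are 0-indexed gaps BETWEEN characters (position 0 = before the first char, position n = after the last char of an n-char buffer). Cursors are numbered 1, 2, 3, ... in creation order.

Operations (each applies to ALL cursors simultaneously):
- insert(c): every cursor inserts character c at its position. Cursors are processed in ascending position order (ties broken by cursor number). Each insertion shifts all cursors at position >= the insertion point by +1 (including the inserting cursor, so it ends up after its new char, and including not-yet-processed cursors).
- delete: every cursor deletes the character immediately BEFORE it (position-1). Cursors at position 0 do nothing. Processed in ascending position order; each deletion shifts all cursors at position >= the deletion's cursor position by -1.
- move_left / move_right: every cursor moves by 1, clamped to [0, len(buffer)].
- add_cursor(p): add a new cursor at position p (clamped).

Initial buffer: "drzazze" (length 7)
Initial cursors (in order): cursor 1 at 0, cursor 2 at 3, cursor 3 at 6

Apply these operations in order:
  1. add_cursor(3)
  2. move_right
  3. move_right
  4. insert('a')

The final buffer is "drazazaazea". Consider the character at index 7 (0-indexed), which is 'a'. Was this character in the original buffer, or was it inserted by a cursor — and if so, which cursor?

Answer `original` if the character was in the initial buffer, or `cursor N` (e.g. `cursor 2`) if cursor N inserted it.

Answer: cursor 4

Derivation:
After op 1 (add_cursor(3)): buffer="drzazze" (len 7), cursors c1@0 c2@3 c4@3 c3@6, authorship .......
After op 2 (move_right): buffer="drzazze" (len 7), cursors c1@1 c2@4 c4@4 c3@7, authorship .......
After op 3 (move_right): buffer="drzazze" (len 7), cursors c1@2 c2@5 c4@5 c3@7, authorship .......
After op 4 (insert('a')): buffer="drazazaazea" (len 11), cursors c1@3 c2@8 c4@8 c3@11, authorship ..1...24..3
Authorship (.=original, N=cursor N): . . 1 . . . 2 4 . . 3
Index 7: author = 4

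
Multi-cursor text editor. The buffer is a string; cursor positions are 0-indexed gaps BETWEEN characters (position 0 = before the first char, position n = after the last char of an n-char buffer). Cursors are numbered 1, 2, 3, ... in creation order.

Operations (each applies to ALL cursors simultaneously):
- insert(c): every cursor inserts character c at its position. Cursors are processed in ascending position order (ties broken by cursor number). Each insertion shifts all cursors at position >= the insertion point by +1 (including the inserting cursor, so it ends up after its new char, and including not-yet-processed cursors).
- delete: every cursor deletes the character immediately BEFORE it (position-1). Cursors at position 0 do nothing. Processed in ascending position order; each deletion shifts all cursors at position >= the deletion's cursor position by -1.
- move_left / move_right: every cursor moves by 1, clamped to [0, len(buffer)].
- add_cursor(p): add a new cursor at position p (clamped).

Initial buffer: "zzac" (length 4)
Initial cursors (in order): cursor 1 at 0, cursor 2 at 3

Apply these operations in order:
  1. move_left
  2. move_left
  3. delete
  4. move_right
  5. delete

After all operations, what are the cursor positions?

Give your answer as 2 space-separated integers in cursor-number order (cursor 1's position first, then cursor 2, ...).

After op 1 (move_left): buffer="zzac" (len 4), cursors c1@0 c2@2, authorship ....
After op 2 (move_left): buffer="zzac" (len 4), cursors c1@0 c2@1, authorship ....
After op 3 (delete): buffer="zac" (len 3), cursors c1@0 c2@0, authorship ...
After op 4 (move_right): buffer="zac" (len 3), cursors c1@1 c2@1, authorship ...
After op 5 (delete): buffer="ac" (len 2), cursors c1@0 c2@0, authorship ..

Answer: 0 0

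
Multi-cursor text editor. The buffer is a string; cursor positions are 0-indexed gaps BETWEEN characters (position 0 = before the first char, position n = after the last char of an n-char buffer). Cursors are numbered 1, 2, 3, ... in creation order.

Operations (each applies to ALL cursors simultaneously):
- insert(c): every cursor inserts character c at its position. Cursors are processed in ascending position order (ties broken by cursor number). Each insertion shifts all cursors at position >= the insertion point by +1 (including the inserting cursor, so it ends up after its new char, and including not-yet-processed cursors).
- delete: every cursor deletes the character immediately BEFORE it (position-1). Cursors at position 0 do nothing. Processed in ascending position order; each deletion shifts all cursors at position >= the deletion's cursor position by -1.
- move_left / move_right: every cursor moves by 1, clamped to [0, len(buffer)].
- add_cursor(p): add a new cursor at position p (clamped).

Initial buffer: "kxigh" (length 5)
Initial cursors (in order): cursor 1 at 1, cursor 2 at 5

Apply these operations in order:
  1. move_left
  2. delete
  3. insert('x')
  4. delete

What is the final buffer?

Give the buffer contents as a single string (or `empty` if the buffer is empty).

Answer: kxih

Derivation:
After op 1 (move_left): buffer="kxigh" (len 5), cursors c1@0 c2@4, authorship .....
After op 2 (delete): buffer="kxih" (len 4), cursors c1@0 c2@3, authorship ....
After op 3 (insert('x')): buffer="xkxixh" (len 6), cursors c1@1 c2@5, authorship 1...2.
After op 4 (delete): buffer="kxih" (len 4), cursors c1@0 c2@3, authorship ....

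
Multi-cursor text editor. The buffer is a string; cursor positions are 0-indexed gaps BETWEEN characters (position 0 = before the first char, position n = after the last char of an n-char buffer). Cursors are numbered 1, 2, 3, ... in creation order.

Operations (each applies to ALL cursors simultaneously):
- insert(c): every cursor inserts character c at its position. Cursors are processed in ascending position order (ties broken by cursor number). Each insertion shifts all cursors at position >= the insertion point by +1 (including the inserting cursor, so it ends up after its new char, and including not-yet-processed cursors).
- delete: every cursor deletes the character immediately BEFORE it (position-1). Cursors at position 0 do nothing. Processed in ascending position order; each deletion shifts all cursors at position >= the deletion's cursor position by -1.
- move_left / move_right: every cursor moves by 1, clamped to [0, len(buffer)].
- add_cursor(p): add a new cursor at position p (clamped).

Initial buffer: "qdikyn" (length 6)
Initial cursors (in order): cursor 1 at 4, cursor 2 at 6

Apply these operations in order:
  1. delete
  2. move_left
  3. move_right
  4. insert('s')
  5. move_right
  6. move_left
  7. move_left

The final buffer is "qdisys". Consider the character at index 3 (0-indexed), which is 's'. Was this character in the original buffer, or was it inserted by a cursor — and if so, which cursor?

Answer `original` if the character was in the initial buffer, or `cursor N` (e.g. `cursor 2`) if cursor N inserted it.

After op 1 (delete): buffer="qdiy" (len 4), cursors c1@3 c2@4, authorship ....
After op 2 (move_left): buffer="qdiy" (len 4), cursors c1@2 c2@3, authorship ....
After op 3 (move_right): buffer="qdiy" (len 4), cursors c1@3 c2@4, authorship ....
After op 4 (insert('s')): buffer="qdisys" (len 6), cursors c1@4 c2@6, authorship ...1.2
After op 5 (move_right): buffer="qdisys" (len 6), cursors c1@5 c2@6, authorship ...1.2
After op 6 (move_left): buffer="qdisys" (len 6), cursors c1@4 c2@5, authorship ...1.2
After op 7 (move_left): buffer="qdisys" (len 6), cursors c1@3 c2@4, authorship ...1.2
Authorship (.=original, N=cursor N): . . . 1 . 2
Index 3: author = 1

Answer: cursor 1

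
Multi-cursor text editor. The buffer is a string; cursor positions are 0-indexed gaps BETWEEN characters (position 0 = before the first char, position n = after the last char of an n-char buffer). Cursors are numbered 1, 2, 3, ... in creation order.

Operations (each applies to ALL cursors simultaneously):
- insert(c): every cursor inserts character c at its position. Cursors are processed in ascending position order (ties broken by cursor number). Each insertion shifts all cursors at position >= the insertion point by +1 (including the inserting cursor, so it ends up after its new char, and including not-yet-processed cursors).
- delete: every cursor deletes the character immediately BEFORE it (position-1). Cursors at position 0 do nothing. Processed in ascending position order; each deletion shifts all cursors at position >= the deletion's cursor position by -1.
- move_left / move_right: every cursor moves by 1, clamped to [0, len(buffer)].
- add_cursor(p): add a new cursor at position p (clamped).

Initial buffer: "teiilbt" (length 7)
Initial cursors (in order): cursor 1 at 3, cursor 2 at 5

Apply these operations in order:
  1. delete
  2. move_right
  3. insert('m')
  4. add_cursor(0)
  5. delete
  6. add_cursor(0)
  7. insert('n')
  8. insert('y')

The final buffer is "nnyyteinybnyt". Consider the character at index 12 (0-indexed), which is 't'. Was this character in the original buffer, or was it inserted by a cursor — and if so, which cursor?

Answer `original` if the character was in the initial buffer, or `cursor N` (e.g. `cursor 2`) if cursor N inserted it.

Answer: original

Derivation:
After op 1 (delete): buffer="teibt" (len 5), cursors c1@2 c2@3, authorship .....
After op 2 (move_right): buffer="teibt" (len 5), cursors c1@3 c2@4, authorship .....
After op 3 (insert('m')): buffer="teimbmt" (len 7), cursors c1@4 c2@6, authorship ...1.2.
After op 4 (add_cursor(0)): buffer="teimbmt" (len 7), cursors c3@0 c1@4 c2@6, authorship ...1.2.
After op 5 (delete): buffer="teibt" (len 5), cursors c3@0 c1@3 c2@4, authorship .....
After op 6 (add_cursor(0)): buffer="teibt" (len 5), cursors c3@0 c4@0 c1@3 c2@4, authorship .....
After op 7 (insert('n')): buffer="nnteinbnt" (len 9), cursors c3@2 c4@2 c1@6 c2@8, authorship 34...1.2.
After op 8 (insert('y')): buffer="nnyyteinybnyt" (len 13), cursors c3@4 c4@4 c1@9 c2@12, authorship 3434...11.22.
Authorship (.=original, N=cursor N): 3 4 3 4 . . . 1 1 . 2 2 .
Index 12: author = original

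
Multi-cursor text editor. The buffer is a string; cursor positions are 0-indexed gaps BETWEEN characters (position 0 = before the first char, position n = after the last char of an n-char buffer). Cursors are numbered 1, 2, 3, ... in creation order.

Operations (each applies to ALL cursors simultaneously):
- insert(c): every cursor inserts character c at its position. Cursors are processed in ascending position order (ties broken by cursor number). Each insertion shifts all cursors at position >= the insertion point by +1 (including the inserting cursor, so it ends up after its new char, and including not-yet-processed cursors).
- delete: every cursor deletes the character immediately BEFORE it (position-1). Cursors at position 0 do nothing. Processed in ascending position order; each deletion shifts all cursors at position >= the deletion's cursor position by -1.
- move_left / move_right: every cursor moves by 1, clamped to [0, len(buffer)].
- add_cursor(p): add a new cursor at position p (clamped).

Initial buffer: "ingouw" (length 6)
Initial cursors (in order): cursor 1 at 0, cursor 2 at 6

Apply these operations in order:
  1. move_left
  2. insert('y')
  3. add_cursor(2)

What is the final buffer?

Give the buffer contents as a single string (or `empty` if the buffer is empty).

Answer: yingouyw

Derivation:
After op 1 (move_left): buffer="ingouw" (len 6), cursors c1@0 c2@5, authorship ......
After op 2 (insert('y')): buffer="yingouyw" (len 8), cursors c1@1 c2@7, authorship 1.....2.
After op 3 (add_cursor(2)): buffer="yingouyw" (len 8), cursors c1@1 c3@2 c2@7, authorship 1.....2.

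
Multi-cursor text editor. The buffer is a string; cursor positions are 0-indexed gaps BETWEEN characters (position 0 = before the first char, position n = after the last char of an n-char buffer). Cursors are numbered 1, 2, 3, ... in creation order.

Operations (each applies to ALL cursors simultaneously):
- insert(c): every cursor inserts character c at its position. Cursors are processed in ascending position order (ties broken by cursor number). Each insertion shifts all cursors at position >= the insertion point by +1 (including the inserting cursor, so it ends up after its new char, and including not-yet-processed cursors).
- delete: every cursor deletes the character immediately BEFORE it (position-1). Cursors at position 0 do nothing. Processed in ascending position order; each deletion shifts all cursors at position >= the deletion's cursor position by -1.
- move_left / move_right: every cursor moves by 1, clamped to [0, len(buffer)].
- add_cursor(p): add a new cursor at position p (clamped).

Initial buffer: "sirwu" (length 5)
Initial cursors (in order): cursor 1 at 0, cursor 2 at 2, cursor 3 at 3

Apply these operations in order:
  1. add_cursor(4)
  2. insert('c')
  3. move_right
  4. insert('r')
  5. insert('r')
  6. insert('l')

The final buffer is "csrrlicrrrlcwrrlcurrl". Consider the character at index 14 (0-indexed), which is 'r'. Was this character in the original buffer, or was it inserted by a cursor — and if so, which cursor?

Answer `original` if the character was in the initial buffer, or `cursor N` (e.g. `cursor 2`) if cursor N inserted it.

Answer: cursor 3

Derivation:
After op 1 (add_cursor(4)): buffer="sirwu" (len 5), cursors c1@0 c2@2 c3@3 c4@4, authorship .....
After op 2 (insert('c')): buffer="csicrcwcu" (len 9), cursors c1@1 c2@4 c3@6 c4@8, authorship 1..2.3.4.
After op 3 (move_right): buffer="csicrcwcu" (len 9), cursors c1@2 c2@5 c3@7 c4@9, authorship 1..2.3.4.
After op 4 (insert('r')): buffer="csricrrcwrcur" (len 13), cursors c1@3 c2@7 c3@10 c4@13, authorship 1.1.2.23.34.4
After op 5 (insert('r')): buffer="csrricrrrcwrrcurr" (len 17), cursors c1@4 c2@9 c3@13 c4@17, authorship 1.11.2.223.334.44
After op 6 (insert('l')): buffer="csrrlicrrrlcwrrlcurrl" (len 21), cursors c1@5 c2@11 c3@16 c4@21, authorship 1.111.2.2223.3334.444
Authorship (.=original, N=cursor N): 1 . 1 1 1 . 2 . 2 2 2 3 . 3 3 3 4 . 4 4 4
Index 14: author = 3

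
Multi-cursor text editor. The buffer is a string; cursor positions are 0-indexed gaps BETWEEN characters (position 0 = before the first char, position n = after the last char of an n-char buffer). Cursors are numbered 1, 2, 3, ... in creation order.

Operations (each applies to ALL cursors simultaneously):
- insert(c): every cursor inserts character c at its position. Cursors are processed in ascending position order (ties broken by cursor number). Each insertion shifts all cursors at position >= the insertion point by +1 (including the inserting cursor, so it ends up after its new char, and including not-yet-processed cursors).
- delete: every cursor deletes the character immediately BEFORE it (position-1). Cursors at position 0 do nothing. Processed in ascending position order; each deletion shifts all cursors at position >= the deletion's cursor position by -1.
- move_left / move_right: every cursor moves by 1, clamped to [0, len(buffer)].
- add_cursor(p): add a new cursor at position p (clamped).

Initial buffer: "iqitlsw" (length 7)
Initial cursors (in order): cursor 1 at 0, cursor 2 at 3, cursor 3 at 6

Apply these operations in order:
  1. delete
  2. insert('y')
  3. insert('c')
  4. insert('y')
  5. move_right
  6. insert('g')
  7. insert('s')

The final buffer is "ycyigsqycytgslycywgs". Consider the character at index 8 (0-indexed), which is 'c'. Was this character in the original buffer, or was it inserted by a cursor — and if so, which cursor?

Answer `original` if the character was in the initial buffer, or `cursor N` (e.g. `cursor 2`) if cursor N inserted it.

After op 1 (delete): buffer="iqtlw" (len 5), cursors c1@0 c2@2 c3@4, authorship .....
After op 2 (insert('y')): buffer="yiqytlyw" (len 8), cursors c1@1 c2@4 c3@7, authorship 1..2..3.
After op 3 (insert('c')): buffer="yciqyctlycw" (len 11), cursors c1@2 c2@6 c3@10, authorship 11..22..33.
After op 4 (insert('y')): buffer="ycyiqycytlycyw" (len 14), cursors c1@3 c2@8 c3@13, authorship 111..222..333.
After op 5 (move_right): buffer="ycyiqycytlycyw" (len 14), cursors c1@4 c2@9 c3@14, authorship 111..222..333.
After op 6 (insert('g')): buffer="ycyigqycytglycywg" (len 17), cursors c1@5 c2@11 c3@17, authorship 111.1.222.2.333.3
After op 7 (insert('s')): buffer="ycyigsqycytgslycywgs" (len 20), cursors c1@6 c2@13 c3@20, authorship 111.11.222.22.333.33
Authorship (.=original, N=cursor N): 1 1 1 . 1 1 . 2 2 2 . 2 2 . 3 3 3 . 3 3
Index 8: author = 2

Answer: cursor 2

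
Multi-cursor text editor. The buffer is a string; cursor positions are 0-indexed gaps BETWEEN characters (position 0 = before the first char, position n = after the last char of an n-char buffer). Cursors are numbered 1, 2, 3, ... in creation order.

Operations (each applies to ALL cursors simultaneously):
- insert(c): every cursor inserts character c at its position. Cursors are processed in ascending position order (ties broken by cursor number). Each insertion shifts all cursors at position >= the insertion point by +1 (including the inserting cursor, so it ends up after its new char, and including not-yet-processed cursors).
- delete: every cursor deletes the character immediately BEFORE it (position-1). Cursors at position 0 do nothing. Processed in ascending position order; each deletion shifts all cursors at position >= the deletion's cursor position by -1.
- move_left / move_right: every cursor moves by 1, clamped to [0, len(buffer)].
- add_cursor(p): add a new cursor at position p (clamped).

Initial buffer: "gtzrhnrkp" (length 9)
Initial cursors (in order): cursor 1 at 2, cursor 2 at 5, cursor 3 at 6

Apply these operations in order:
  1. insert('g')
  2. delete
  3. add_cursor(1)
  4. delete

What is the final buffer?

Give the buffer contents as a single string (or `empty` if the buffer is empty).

Answer: zrrkp

Derivation:
After op 1 (insert('g')): buffer="gtgzrhgngrkp" (len 12), cursors c1@3 c2@7 c3@9, authorship ..1...2.3...
After op 2 (delete): buffer="gtzrhnrkp" (len 9), cursors c1@2 c2@5 c3@6, authorship .........
After op 3 (add_cursor(1)): buffer="gtzrhnrkp" (len 9), cursors c4@1 c1@2 c2@5 c3@6, authorship .........
After op 4 (delete): buffer="zrrkp" (len 5), cursors c1@0 c4@0 c2@2 c3@2, authorship .....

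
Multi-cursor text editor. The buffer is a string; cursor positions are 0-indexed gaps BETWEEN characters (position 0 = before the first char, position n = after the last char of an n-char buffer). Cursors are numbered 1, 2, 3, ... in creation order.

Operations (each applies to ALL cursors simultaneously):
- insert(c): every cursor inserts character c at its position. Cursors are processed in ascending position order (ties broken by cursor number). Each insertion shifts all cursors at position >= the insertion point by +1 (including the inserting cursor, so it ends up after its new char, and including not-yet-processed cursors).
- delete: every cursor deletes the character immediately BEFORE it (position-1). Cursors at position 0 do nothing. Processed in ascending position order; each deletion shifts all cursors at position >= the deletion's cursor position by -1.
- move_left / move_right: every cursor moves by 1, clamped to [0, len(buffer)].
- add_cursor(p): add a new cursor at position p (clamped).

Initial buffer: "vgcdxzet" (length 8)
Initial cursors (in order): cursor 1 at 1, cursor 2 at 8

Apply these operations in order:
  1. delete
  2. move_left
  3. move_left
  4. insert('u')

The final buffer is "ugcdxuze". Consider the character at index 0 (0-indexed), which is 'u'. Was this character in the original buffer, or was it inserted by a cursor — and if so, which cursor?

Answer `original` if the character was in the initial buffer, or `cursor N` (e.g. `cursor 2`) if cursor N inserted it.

After op 1 (delete): buffer="gcdxze" (len 6), cursors c1@0 c2@6, authorship ......
After op 2 (move_left): buffer="gcdxze" (len 6), cursors c1@0 c2@5, authorship ......
After op 3 (move_left): buffer="gcdxze" (len 6), cursors c1@0 c2@4, authorship ......
After op 4 (insert('u')): buffer="ugcdxuze" (len 8), cursors c1@1 c2@6, authorship 1....2..
Authorship (.=original, N=cursor N): 1 . . . . 2 . .
Index 0: author = 1

Answer: cursor 1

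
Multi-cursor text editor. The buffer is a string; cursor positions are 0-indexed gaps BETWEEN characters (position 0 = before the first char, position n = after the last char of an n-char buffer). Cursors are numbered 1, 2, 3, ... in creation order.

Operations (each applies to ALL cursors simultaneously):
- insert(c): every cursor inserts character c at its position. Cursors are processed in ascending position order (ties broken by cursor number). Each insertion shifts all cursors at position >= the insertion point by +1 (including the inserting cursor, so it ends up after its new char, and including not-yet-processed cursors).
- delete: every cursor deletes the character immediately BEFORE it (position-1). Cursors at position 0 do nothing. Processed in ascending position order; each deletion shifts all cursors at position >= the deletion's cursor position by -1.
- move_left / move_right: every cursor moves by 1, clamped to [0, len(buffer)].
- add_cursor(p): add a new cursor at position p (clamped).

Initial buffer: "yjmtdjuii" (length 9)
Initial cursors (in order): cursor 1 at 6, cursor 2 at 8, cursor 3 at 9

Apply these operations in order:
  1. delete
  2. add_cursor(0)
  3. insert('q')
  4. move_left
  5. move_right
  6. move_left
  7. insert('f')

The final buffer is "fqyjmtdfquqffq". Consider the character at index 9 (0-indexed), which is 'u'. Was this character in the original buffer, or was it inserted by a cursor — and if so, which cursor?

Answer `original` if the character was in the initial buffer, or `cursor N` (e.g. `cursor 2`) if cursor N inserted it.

After op 1 (delete): buffer="yjmtdu" (len 6), cursors c1@5 c2@6 c3@6, authorship ......
After op 2 (add_cursor(0)): buffer="yjmtdu" (len 6), cursors c4@0 c1@5 c2@6 c3@6, authorship ......
After op 3 (insert('q')): buffer="qyjmtdquqq" (len 10), cursors c4@1 c1@7 c2@10 c3@10, authorship 4.....1.23
After op 4 (move_left): buffer="qyjmtdquqq" (len 10), cursors c4@0 c1@6 c2@9 c3@9, authorship 4.....1.23
After op 5 (move_right): buffer="qyjmtdquqq" (len 10), cursors c4@1 c1@7 c2@10 c3@10, authorship 4.....1.23
After op 6 (move_left): buffer="qyjmtdquqq" (len 10), cursors c4@0 c1@6 c2@9 c3@9, authorship 4.....1.23
After op 7 (insert('f')): buffer="fqyjmtdfquqffq" (len 14), cursors c4@1 c1@8 c2@13 c3@13, authorship 44.....11.2233
Authorship (.=original, N=cursor N): 4 4 . . . . . 1 1 . 2 2 3 3
Index 9: author = original

Answer: original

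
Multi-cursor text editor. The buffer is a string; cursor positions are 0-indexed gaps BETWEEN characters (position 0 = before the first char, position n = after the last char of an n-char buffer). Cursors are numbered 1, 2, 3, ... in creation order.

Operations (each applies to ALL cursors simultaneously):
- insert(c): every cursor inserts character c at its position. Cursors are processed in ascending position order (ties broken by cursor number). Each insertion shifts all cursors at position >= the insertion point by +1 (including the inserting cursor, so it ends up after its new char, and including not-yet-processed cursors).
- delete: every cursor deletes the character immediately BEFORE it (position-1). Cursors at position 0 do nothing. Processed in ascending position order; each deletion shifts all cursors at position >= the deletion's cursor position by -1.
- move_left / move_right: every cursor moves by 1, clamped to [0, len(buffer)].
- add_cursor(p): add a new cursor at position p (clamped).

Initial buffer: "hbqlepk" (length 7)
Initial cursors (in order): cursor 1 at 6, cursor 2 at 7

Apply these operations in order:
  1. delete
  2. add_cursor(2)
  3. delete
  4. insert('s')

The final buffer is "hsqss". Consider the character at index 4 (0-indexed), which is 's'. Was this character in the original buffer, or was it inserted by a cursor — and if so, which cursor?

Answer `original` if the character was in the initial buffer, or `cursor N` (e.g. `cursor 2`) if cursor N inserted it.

Answer: cursor 2

Derivation:
After op 1 (delete): buffer="hbqle" (len 5), cursors c1@5 c2@5, authorship .....
After op 2 (add_cursor(2)): buffer="hbqle" (len 5), cursors c3@2 c1@5 c2@5, authorship .....
After op 3 (delete): buffer="hq" (len 2), cursors c3@1 c1@2 c2@2, authorship ..
After op 4 (insert('s')): buffer="hsqss" (len 5), cursors c3@2 c1@5 c2@5, authorship .3.12
Authorship (.=original, N=cursor N): . 3 . 1 2
Index 4: author = 2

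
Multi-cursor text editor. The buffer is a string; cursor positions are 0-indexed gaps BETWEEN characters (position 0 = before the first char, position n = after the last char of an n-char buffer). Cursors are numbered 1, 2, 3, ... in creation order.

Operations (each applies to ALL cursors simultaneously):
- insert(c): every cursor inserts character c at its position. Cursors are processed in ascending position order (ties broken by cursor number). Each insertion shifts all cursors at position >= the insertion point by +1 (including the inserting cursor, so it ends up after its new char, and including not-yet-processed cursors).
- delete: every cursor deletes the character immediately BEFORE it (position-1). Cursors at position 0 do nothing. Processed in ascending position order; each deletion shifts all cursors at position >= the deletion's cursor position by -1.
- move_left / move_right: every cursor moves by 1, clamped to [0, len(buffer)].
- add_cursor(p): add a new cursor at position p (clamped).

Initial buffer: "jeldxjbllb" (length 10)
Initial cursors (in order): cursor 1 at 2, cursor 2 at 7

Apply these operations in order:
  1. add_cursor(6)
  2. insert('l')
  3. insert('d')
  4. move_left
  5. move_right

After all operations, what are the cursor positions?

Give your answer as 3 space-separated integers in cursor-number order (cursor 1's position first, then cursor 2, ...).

Answer: 4 13 10

Derivation:
After op 1 (add_cursor(6)): buffer="jeldxjbllb" (len 10), cursors c1@2 c3@6 c2@7, authorship ..........
After op 2 (insert('l')): buffer="jelldxjlblllb" (len 13), cursors c1@3 c3@8 c2@10, authorship ..1....3.2...
After op 3 (insert('d')): buffer="jeldldxjldbldllb" (len 16), cursors c1@4 c3@10 c2@13, authorship ..11....33.22...
After op 4 (move_left): buffer="jeldldxjldbldllb" (len 16), cursors c1@3 c3@9 c2@12, authorship ..11....33.22...
After op 5 (move_right): buffer="jeldldxjldbldllb" (len 16), cursors c1@4 c3@10 c2@13, authorship ..11....33.22...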